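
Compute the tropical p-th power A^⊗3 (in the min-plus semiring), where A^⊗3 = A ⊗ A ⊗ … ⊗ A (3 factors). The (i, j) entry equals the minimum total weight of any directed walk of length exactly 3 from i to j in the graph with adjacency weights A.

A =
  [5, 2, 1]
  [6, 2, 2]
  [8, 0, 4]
A^⊗3 =
  [7, 3, 3]
  [8, 4, 4]
  [8, 2, 4]

Each entry (A^⊗3)_ij equals the minimum over all length-3 walks i = v_0 → v_1 → … → v_3 = j of Σ_t A[v_t][v_{t+1}]. For example, for (i, j) = (0, 2) we minimise over 9 possible intermediate vertex sequences; the minimum is 3, attained along the walk 0 → 2 → 1 → 2.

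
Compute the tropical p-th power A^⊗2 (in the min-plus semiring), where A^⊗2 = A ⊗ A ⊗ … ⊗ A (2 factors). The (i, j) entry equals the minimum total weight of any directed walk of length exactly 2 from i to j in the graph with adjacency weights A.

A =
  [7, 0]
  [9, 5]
A^⊗2 =
  [9, 5]
  [14, 9]

Each entry (A^⊗2)_ij equals the minimum over all length-2 walks i = v_0 → v_1 → … → v_2 = j of Σ_t A[v_t][v_{t+1}]. For example, for (i, j) = (0, 1) we minimise over 2 possible intermediate vertex sequences; the minimum is 5, attained along the walk 0 → 1 → 1.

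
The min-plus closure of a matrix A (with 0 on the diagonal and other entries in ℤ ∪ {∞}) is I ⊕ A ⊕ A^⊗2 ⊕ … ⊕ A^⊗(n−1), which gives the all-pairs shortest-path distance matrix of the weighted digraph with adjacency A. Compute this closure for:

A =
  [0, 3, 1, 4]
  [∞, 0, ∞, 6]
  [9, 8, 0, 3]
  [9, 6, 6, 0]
Closure =
  [0, 3, 1, 4]
  [15, 0, 12, 6]
  [9, 8, 0, 3]
  [9, 6, 6, 0]

This is the Floyd-Warshall all-pairs shortest-path computation. For each intermediate vertex k = 0, 1, …, 3, update dist[i][j] ← min(dist[i][j], dist[i][k] + dist[k][j]). The final matrix gives, for each (i, j), the minimum total weight of any directed path from i to j (possibly empty when i = j).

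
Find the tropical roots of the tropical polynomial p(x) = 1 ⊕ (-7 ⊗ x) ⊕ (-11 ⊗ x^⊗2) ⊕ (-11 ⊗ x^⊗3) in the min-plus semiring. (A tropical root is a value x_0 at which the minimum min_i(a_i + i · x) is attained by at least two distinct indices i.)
Roots: {0, 4, 8}

Each tropical root is a break point of the lower envelope of the lines y = a_i + i · x (there are 4 lines, with slopes 0, 1, ..., 3). Only the lines that attain the minimum somewhere contribute to roots; other lines are dominated. Here the surviving (envelope) indices are i = 3, i = 2, i = 1, i = 0.
Intersections between consecutive envelope lines give the roots: for adjacent envelope indices i < j the intersection is x = (a_i − a_j) / (j − i). Reading off the sorted break points: {0, 4, 8}.
Verification: at each break x_0, at least two indices attain the minimum of min_i(a_i + i · x_0).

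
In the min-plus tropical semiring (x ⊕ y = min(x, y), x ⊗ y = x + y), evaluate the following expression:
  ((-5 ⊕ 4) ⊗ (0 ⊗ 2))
((-5 ⊕ 4) ⊗ (0 ⊗ 2)) = -3

Expand innermost to outermost. Recall ⊕ takes the minimum of its arguments and ⊗ takes their sum. Working out the expression ((-5 ⊕ 4) ⊗ (0 ⊗ 2)) gives -3.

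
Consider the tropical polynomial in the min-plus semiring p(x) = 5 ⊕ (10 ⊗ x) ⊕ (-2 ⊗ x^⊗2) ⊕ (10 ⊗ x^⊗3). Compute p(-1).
p(-1) = -4

A tropical monomial a ⊗ x^⊗i evaluates to a + i · x. Evaluating each term at x = -1:
  Term 0 contributes 5 + 0 · -1 = 5
  Term 1 contributes 10 + 1 · -1 = 9
  Term 2 contributes -2 + 2 · -1 = -4
  Term 3 contributes 10 + 3 · -1 = 7
p(-1) = ⊕ of these = min[5, 9, -4, 7] = -4.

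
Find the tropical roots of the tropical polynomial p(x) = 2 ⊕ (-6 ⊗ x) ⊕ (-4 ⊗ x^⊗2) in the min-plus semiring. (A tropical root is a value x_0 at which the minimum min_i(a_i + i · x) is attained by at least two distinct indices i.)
Roots: {-2, 8}

Each tropical root is a break point of the lower envelope of the lines y = a_i + i · x (there are 3 lines, with slopes 0, 1, ..., 2). Only the lines that attain the minimum somewhere contribute to roots; other lines are dominated. Here the surviving (envelope) indices are i = 2, i = 1, i = 0.
Intersections between consecutive envelope lines give the roots: for adjacent envelope indices i < j the intersection is x = (a_i − a_j) / (j − i). Reading off the sorted break points: {-2, 8}.
Verification: at each break x_0, at least two indices attain the minimum of min_i(a_i + i · x_0).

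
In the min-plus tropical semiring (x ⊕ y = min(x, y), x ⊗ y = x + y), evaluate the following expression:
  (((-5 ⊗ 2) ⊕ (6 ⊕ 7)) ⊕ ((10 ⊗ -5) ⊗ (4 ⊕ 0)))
(((-5 ⊗ 2) ⊕ (6 ⊕ 7)) ⊕ ((10 ⊗ -5) ⊗ (4 ⊕ 0))) = -3

Expand innermost to outermost. Recall ⊕ takes the minimum of its arguments and ⊗ takes their sum. Working out the expression (((-5 ⊗ 2) ⊕ (6 ⊕ 7)) ⊕ ((10 ⊗ -5) ⊗ (4 ⊕ 0))) gives -3.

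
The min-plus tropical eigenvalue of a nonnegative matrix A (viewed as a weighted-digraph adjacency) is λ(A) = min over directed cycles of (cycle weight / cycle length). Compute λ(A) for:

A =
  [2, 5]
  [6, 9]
λ(A) = 2

Enumerate directed cycles and compute their means (weight / length). Sample:
  cycle 0 → 0: weight = 2, length = 1, mean = 2/1 ≈ 2.000
  cycle 1 → 1: weight = 9, length = 1, mean = 9/1 ≈ 9.000
  cycle 0 → 1 → 0: weight = 11, length = 2, mean = 11/2 ≈ 5.500
  cycle 1 → 0 → 1: weight = 11, length = 2, mean = 11/2 ≈ 5.500
Minimum mean = 2.000, attained e.g. along the cycle 0 → 0 with weight 2 and length 1. So λ(A) = 2/1 = 2.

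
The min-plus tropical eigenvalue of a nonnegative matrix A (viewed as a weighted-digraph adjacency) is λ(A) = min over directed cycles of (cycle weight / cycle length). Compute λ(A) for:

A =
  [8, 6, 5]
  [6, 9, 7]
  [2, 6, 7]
λ(A) = 7/2

Enumerate directed cycles and compute their means (weight / length). Sample:
  cycle 0 → 0: weight = 8, length = 1, mean = 8/1 ≈ 8.000
  cycle 1 → 1: weight = 9, length = 1, mean = 9/1 ≈ 9.000
  cycle 2 → 2: weight = 7, length = 1, mean = 7/1 ≈ 7.000
  cycle 0 → 1 → 0: weight = 12, length = 2, mean = 12/2 ≈ 6.000
  cycle 0 → 2 → 0: weight = 7, length = 2, mean = 7/2 ≈ 3.500
  cycle 1 → 0 → 1: weight = 12, length = 2, mean = 12/2 ≈ 6.000
Minimum mean = 3.500, attained e.g. along the cycle 0 → 2 → 0 with weight 7 and length 2. So λ(A) = 7/2 = 7/2.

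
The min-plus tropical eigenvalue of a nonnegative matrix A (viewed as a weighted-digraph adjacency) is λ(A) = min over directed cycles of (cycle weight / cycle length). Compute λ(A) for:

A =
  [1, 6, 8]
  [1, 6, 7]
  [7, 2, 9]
λ(A) = 1

Enumerate directed cycles and compute their means (weight / length). Sample:
  cycle 0 → 0: weight = 1, length = 1, mean = 1/1 ≈ 1.000
  cycle 1 → 1: weight = 6, length = 1, mean = 6/1 ≈ 6.000
  cycle 2 → 2: weight = 9, length = 1, mean = 9/1 ≈ 9.000
  cycle 0 → 1 → 0: weight = 7, length = 2, mean = 7/2 ≈ 3.500
  cycle 0 → 2 → 0: weight = 15, length = 2, mean = 15/2 ≈ 7.500
  cycle 1 → 0 → 1: weight = 7, length = 2, mean = 7/2 ≈ 3.500
Minimum mean = 1.000, attained e.g. along the cycle 0 → 0 with weight 1 and length 1. So λ(A) = 1/1 = 1.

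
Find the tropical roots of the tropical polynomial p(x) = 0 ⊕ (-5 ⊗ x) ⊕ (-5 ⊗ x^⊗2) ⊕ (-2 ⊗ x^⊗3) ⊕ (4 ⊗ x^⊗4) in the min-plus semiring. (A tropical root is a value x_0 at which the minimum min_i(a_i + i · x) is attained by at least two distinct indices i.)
Roots: {-6, -3, 0, 5}

Each tropical root is a break point of the lower envelope of the lines y = a_i + i · x (there are 5 lines, with slopes 0, 1, ..., 4). Only the lines that attain the minimum somewhere contribute to roots; other lines are dominated. Here the surviving (envelope) indices are i = 4, i = 3, i = 2, i = 1, i = 0.
Intersections between consecutive envelope lines give the roots: for adjacent envelope indices i < j the intersection is x = (a_i − a_j) / (j − i). Reading off the sorted break points: {-6, -3, 0, 5}.
Verification: at each break x_0, at least two indices attain the minimum of min_i(a_i + i · x_0).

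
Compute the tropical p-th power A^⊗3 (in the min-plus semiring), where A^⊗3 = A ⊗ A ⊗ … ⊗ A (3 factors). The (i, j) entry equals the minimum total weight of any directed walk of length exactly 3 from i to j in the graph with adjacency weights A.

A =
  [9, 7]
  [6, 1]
A^⊗3 =
  [14, 9]
  [8, 3]

Each entry (A^⊗3)_ij equals the minimum over all length-3 walks i = v_0 → v_1 → … → v_3 = j of Σ_t A[v_t][v_{t+1}]. For example, for (i, j) = (0, 1) we minimise over 4 possible intermediate vertex sequences; the minimum is 9, attained along the walk 0 → 1 → 1 → 1.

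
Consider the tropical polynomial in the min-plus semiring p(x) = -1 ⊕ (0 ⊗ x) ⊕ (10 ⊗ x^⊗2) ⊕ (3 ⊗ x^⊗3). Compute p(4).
p(4) = -1

A tropical monomial a ⊗ x^⊗i evaluates to a + i · x. Evaluating each term at x = 4:
  Term 0 contributes -1 + 0 · 4 = -1
  Term 1 contributes 0 + 1 · 4 = 4
  Term 2 contributes 10 + 2 · 4 = 18
  Term 3 contributes 3 + 3 · 4 = 15
p(4) = ⊕ of these = min[-1, 4, 18, 15] = -1.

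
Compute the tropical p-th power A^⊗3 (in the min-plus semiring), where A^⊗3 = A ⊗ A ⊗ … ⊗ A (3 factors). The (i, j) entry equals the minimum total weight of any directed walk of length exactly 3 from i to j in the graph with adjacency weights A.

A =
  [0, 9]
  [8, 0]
A^⊗3 =
  [0, 9]
  [8, 0]

Each entry (A^⊗3)_ij equals the minimum over all length-3 walks i = v_0 → v_1 → … → v_3 = j of Σ_t A[v_t][v_{t+1}]. For example, for (i, j) = (0, 1) we minimise over 4 possible intermediate vertex sequences; the minimum is 9, attained along the walk 0 → 0 → 0 → 1.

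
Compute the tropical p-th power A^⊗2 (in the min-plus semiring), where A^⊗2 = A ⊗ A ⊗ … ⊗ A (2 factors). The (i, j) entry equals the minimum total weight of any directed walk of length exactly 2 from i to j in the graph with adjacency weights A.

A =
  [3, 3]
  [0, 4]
A^⊗2 =
  [3, 6]
  [3, 3]

Each entry (A^⊗2)_ij equals the minimum over all length-2 walks i = v_0 → v_1 → … → v_2 = j of Σ_t A[v_t][v_{t+1}]. For example, for (i, j) = (0, 1) we minimise over 2 possible intermediate vertex sequences; the minimum is 6, attained along the walk 0 → 0 → 1.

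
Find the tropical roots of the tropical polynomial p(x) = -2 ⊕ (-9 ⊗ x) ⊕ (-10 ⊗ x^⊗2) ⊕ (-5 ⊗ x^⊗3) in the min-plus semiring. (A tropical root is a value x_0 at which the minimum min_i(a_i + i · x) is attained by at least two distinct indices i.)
Roots: {-5, 1, 7}

Each tropical root is a break point of the lower envelope of the lines y = a_i + i · x (there are 4 lines, with slopes 0, 1, ..., 3). Only the lines that attain the minimum somewhere contribute to roots; other lines are dominated. Here the surviving (envelope) indices are i = 3, i = 2, i = 1, i = 0.
Intersections between consecutive envelope lines give the roots: for adjacent envelope indices i < j the intersection is x = (a_i − a_j) / (j − i). Reading off the sorted break points: {-5, 1, 7}.
Verification: at each break x_0, at least two indices attain the minimum of min_i(a_i + i · x_0).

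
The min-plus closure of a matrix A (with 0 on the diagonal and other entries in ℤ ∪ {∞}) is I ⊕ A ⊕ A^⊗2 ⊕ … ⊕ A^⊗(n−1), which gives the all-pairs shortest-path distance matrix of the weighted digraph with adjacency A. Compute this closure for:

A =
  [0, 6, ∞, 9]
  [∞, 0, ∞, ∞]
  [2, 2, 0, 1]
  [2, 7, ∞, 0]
Closure =
  [0, 6, ∞, 9]
  [∞, 0, ∞, ∞]
  [2, 2, 0, 1]
  [2, 7, ∞, 0]

This is the Floyd-Warshall all-pairs shortest-path computation. For each intermediate vertex k = 0, 1, …, 3, update dist[i][j] ← min(dist[i][j], dist[i][k] + dist[k][j]). The final matrix gives, for each (i, j), the minimum total weight of any directed path from i to j (possibly empty when i = j).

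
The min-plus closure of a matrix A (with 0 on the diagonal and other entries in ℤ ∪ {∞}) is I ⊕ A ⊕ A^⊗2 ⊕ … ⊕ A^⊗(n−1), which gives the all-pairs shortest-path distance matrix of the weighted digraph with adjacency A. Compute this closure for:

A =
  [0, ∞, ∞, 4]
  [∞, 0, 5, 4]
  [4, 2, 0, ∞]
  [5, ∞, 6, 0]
Closure =
  [0, 12, 10, 4]
  [9, 0, 5, 4]
  [4, 2, 0, 6]
  [5, 8, 6, 0]

This is the Floyd-Warshall all-pairs shortest-path computation. For each intermediate vertex k = 0, 1, …, 3, update dist[i][j] ← min(dist[i][j], dist[i][k] + dist[k][j]). The final matrix gives, for each (i, j), the minimum total weight of any directed path from i to j (possibly empty when i = j).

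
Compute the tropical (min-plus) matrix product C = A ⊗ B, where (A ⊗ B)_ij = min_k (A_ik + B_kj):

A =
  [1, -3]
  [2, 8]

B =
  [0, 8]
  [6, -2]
A ⊗ B =
  [1, -5]
  [2, 6]

Apply the min-plus product entry-by-entry:
  C[0][0] = min over k of (A[0][0] + B[0][0] = 1 + 0 = 1, A[0][1] + B[1][0] = -3 + 6 = 3) = 1 (attained at k = 0)
  C[0][1] = min over k of (A[0][0] + B[0][1] = 1 + 8 = 9, A[0][1] + B[1][1] = -3 + -2 = -5) = -5 (attained at k = 1)
  C[1][0] = min over k of (A[1][0] + B[0][0] = 2 + 0 = 2, A[1][1] + B[1][0] = 8 + 6 = 14) = 2 (attained at k = 0)
  C[1][1] = min over k of (A[1][0] + B[0][1] = 2 + 8 = 10, A[1][1] + B[1][1] = 8 + -2 = 6) = 6 (attained at k = 1)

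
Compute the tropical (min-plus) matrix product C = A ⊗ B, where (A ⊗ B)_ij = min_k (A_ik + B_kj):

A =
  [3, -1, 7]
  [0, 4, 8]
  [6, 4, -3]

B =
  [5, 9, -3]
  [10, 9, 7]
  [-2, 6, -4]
A ⊗ B =
  [5, 8, 0]
  [5, 9, -3]
  [-5, 3, -7]

Apply the min-plus product entry-by-entry:
  C[0][0] = min over k of (A[0][0] + B[0][0] = 3 + 5 = 8, A[0][1] + B[1][0] = -1 + 10 = 9, A[0][2] + B[2][0] = 7 + -2 = 5) = 5 (attained at k = 2)
  C[0][1] = min over k of (A[0][0] + B[0][1] = 3 + 9 = 12, A[0][1] + B[1][1] = -1 + 9 = 8, A[0][2] + B[2][1] = 7 + 6 = 13) = 8 (attained at k = 1)
  C[0][2] = min over k of (A[0][0] + B[0][2] = 3 + -3 = 0, A[0][1] + B[1][2] = -1 + 7 = 6, A[0][2] + B[2][2] = 7 + -4 = 3) = 0 (attained at k = 0)
  C[1][0] = min over k of (A[1][0] + B[0][0] = 0 + 5 = 5, A[1][1] + B[1][0] = 4 + 10 = 14, A[1][2] + B[2][0] = 8 + -2 = 6) = 5 (attained at k = 0)
  C[1][1] = min over k of (A[1][0] + B[0][1] = 0 + 9 = 9, A[1][1] + B[1][1] = 4 + 9 = 13, A[1][2] + B[2][1] = 8 + 6 = 14) = 9 (attained at k = 0)
  C[1][2] = min over k of (A[1][0] + B[0][2] = 0 + -3 = -3, A[1][1] + B[1][2] = 4 + 7 = 11, A[1][2] + B[2][2] = 8 + -4 = 4) = -3 (attained at k = 0)
  C[2][0] = min over k of (A[2][0] + B[0][0] = 6 + 5 = 11, A[2][1] + B[1][0] = 4 + 10 = 14, A[2][2] + B[2][0] = -3 + -2 = -5) = -5 (attained at k = 2)
  C[2][1] = min over k of (A[2][0] + B[0][1] = 6 + 9 = 15, A[2][1] + B[1][1] = 4 + 9 = 13, A[2][2] + B[2][1] = -3 + 6 = 3) = 3 (attained at k = 2)
  C[2][2] = min over k of (A[2][0] + B[0][2] = 6 + -3 = 3, A[2][1] + B[1][2] = 4 + 7 = 11, A[2][2] + B[2][2] = -3 + -4 = -7) = -7 (attained at k = 2)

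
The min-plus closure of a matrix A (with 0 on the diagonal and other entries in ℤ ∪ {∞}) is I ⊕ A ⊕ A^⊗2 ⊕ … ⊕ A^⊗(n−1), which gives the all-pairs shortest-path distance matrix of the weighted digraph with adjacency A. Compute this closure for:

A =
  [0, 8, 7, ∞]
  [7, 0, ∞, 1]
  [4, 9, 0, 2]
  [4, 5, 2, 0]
Closure =
  [0, 8, 7, 9]
  [5, 0, 3, 1]
  [4, 7, 0, 2]
  [4, 5, 2, 0]

This is the Floyd-Warshall all-pairs shortest-path computation. For each intermediate vertex k = 0, 1, …, 3, update dist[i][j] ← min(dist[i][j], dist[i][k] + dist[k][j]). The final matrix gives, for each (i, j), the minimum total weight of any directed path from i to j (possibly empty when i = j).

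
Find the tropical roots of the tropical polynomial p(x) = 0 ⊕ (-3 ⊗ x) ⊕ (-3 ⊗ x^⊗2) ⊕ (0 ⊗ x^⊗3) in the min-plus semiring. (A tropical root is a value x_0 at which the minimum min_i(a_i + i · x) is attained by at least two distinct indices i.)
Roots: {-3, 0, 3}

Each tropical root is a break point of the lower envelope of the lines y = a_i + i · x (there are 4 lines, with slopes 0, 1, ..., 3). Only the lines that attain the minimum somewhere contribute to roots; other lines are dominated. Here the surviving (envelope) indices are i = 3, i = 2, i = 1, i = 0.
Intersections between consecutive envelope lines give the roots: for adjacent envelope indices i < j the intersection is x = (a_i − a_j) / (j − i). Reading off the sorted break points: {-3, 0, 3}.
Verification: at each break x_0, at least two indices attain the minimum of min_i(a_i + i · x_0).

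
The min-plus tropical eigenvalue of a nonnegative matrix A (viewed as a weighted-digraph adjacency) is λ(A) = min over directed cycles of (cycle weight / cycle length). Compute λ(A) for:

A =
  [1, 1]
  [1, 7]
λ(A) = 1

Enumerate directed cycles and compute their means (weight / length). Sample:
  cycle 0 → 0: weight = 1, length = 1, mean = 1/1 ≈ 1.000
  cycle 1 → 1: weight = 7, length = 1, mean = 7/1 ≈ 7.000
  cycle 0 → 1 → 0: weight = 2, length = 2, mean = 2/2 ≈ 1.000
  cycle 1 → 0 → 1: weight = 2, length = 2, mean = 2/2 ≈ 1.000
Minimum mean = 1.000, attained e.g. along the cycle 0 → 0 with weight 1 and length 1. So λ(A) = 1/1 = 1.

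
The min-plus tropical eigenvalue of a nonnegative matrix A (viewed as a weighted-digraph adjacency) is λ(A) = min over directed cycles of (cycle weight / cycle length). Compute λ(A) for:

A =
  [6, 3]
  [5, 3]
λ(A) = 3

Enumerate directed cycles and compute their means (weight / length). Sample:
  cycle 0 → 0: weight = 6, length = 1, mean = 6/1 ≈ 6.000
  cycle 1 → 1: weight = 3, length = 1, mean = 3/1 ≈ 3.000
  cycle 0 → 1 → 0: weight = 8, length = 2, mean = 8/2 ≈ 4.000
  cycle 1 → 0 → 1: weight = 8, length = 2, mean = 8/2 ≈ 4.000
Minimum mean = 3.000, attained e.g. along the cycle 1 → 1 with weight 3 and length 1. So λ(A) = 3/1 = 3.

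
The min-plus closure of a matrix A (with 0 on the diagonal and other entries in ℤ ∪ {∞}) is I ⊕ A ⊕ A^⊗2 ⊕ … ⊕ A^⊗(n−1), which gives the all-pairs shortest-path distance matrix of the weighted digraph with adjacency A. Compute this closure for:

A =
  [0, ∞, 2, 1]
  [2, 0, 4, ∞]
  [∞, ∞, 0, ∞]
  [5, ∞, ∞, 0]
Closure =
  [0, ∞, 2, 1]
  [2, 0, 4, 3]
  [∞, ∞, 0, ∞]
  [5, ∞, 7, 0]

This is the Floyd-Warshall all-pairs shortest-path computation. For each intermediate vertex k = 0, 1, …, 3, update dist[i][j] ← min(dist[i][j], dist[i][k] + dist[k][j]). The final matrix gives, for each (i, j), the minimum total weight of any directed path from i to j (possibly empty when i = j).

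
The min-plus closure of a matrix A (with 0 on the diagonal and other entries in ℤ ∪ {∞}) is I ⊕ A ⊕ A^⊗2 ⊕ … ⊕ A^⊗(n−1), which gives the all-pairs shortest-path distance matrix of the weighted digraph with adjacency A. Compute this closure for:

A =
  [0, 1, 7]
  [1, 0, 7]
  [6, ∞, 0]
Closure =
  [0, 1, 7]
  [1, 0, 7]
  [6, 7, 0]

This is the Floyd-Warshall all-pairs shortest-path computation. For each intermediate vertex k = 0, 1, …, 2, update dist[i][j] ← min(dist[i][j], dist[i][k] + dist[k][j]). The final matrix gives, for each (i, j), the minimum total weight of any directed path from i to j (possibly empty when i = j).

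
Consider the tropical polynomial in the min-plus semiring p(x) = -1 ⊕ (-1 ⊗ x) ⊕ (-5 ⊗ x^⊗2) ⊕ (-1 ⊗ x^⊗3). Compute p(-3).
p(-3) = -11

A tropical monomial a ⊗ x^⊗i evaluates to a + i · x. Evaluating each term at x = -3:
  Term 0 contributes -1 + 0 · -3 = -1
  Term 1 contributes -1 + 1 · -3 = -4
  Term 2 contributes -5 + 2 · -3 = -11
  Term 3 contributes -1 + 3 · -3 = -10
p(-3) = ⊕ of these = min[-1, -4, -11, -10] = -11.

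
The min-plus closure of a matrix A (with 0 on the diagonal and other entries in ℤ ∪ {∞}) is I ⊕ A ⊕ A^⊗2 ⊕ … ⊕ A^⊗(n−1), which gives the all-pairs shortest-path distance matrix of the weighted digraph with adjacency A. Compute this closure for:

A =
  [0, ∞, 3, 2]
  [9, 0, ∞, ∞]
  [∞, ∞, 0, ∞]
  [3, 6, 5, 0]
Closure =
  [0, 8, 3, 2]
  [9, 0, 12, 11]
  [∞, ∞, 0, ∞]
  [3, 6, 5, 0]

This is the Floyd-Warshall all-pairs shortest-path computation. For each intermediate vertex k = 0, 1, …, 3, update dist[i][j] ← min(dist[i][j], dist[i][k] + dist[k][j]). The final matrix gives, for each (i, j), the minimum total weight of any directed path from i to j (possibly empty when i = j).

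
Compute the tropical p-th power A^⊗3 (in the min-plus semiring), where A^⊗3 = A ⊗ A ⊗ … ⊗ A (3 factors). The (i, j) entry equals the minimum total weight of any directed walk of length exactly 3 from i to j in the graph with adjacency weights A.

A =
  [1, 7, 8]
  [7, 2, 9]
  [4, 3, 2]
A^⊗3 =
  [3, 9, 10]
  [9, 6, 13]
  [6, 7, 6]

Each entry (A^⊗3)_ij equals the minimum over all length-3 walks i = v_0 → v_1 → … → v_3 = j of Σ_t A[v_t][v_{t+1}]. For example, for (i, j) = (0, 2) we minimise over 9 possible intermediate vertex sequences; the minimum is 10, attained along the walk 0 → 0 → 0 → 2.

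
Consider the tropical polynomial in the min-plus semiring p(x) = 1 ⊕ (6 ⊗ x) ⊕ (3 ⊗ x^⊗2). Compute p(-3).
p(-3) = -3

A tropical monomial a ⊗ x^⊗i evaluates to a + i · x. Evaluating each term at x = -3:
  Term 0 contributes 1 + 0 · -3 = 1
  Term 1 contributes 6 + 1 · -3 = 3
  Term 2 contributes 3 + 2 · -3 = -3
p(-3) = ⊕ of these = min[1, 3, -3] = -3.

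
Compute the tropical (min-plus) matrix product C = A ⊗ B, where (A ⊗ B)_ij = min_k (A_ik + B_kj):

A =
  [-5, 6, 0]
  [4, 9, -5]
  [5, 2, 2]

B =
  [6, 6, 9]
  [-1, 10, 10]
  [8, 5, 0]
A ⊗ B =
  [1, 1, 0]
  [3, 0, -5]
  [1, 7, 2]

Apply the min-plus product entry-by-entry:
  C[0][0] = min over k of (A[0][0] + B[0][0] = -5 + 6 = 1, A[0][1] + B[1][0] = 6 + -1 = 5, A[0][2] + B[2][0] = 0 + 8 = 8) = 1 (attained at k = 0)
  C[0][1] = min over k of (A[0][0] + B[0][1] = -5 + 6 = 1, A[0][1] + B[1][1] = 6 + 10 = 16, A[0][2] + B[2][1] = 0 + 5 = 5) = 1 (attained at k = 0)
  C[0][2] = min over k of (A[0][0] + B[0][2] = -5 + 9 = 4, A[0][1] + B[1][2] = 6 + 10 = 16, A[0][2] + B[2][2] = 0 + 0 = 0) = 0 (attained at k = 2)
  C[1][0] = min over k of (A[1][0] + B[0][0] = 4 + 6 = 10, A[1][1] + B[1][0] = 9 + -1 = 8, A[1][2] + B[2][0] = -5 + 8 = 3) = 3 (attained at k = 2)
  C[1][1] = min over k of (A[1][0] + B[0][1] = 4 + 6 = 10, A[1][1] + B[1][1] = 9 + 10 = 19, A[1][2] + B[2][1] = -5 + 5 = 0) = 0 (attained at k = 2)
  C[1][2] = min over k of (A[1][0] + B[0][2] = 4 + 9 = 13, A[1][1] + B[1][2] = 9 + 10 = 19, A[1][2] + B[2][2] = -5 + 0 = -5) = -5 (attained at k = 2)
  C[2][0] = min over k of (A[2][0] + B[0][0] = 5 + 6 = 11, A[2][1] + B[1][0] = 2 + -1 = 1, A[2][2] + B[2][0] = 2 + 8 = 10) = 1 (attained at k = 1)
  C[2][1] = min over k of (A[2][0] + B[0][1] = 5 + 6 = 11, A[2][1] + B[1][1] = 2 + 10 = 12, A[2][2] + B[2][1] = 2 + 5 = 7) = 7 (attained at k = 2)
  C[2][2] = min over k of (A[2][0] + B[0][2] = 5 + 9 = 14, A[2][1] + B[1][2] = 2 + 10 = 12, A[2][2] + B[2][2] = 2 + 0 = 2) = 2 (attained at k = 2)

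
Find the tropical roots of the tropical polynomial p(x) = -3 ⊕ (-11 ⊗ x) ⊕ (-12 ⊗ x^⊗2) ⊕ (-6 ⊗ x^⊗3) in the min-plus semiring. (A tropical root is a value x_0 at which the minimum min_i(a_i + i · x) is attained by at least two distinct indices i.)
Roots: {-6, 1, 8}

Each tropical root is a break point of the lower envelope of the lines y = a_i + i · x (there are 4 lines, with slopes 0, 1, ..., 3). Only the lines that attain the minimum somewhere contribute to roots; other lines are dominated. Here the surviving (envelope) indices are i = 3, i = 2, i = 1, i = 0.
Intersections between consecutive envelope lines give the roots: for adjacent envelope indices i < j the intersection is x = (a_i − a_j) / (j − i). Reading off the sorted break points: {-6, 1, 8}.
Verification: at each break x_0, at least two indices attain the minimum of min_i(a_i + i · x_0).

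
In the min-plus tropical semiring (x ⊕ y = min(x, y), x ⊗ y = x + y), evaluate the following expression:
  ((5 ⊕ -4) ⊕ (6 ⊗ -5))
((5 ⊕ -4) ⊕ (6 ⊗ -5)) = -4

Expand innermost to outermost. Recall ⊕ takes the minimum of its arguments and ⊗ takes their sum. Working out the expression ((5 ⊕ -4) ⊕ (6 ⊗ -5)) gives -4.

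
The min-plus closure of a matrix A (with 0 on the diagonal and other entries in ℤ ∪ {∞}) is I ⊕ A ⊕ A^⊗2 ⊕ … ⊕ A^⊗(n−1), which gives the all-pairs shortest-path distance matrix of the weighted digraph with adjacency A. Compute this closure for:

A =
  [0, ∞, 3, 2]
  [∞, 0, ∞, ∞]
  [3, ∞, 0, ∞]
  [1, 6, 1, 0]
Closure =
  [0, 8, 3, 2]
  [∞, 0, ∞, ∞]
  [3, 11, 0, 5]
  [1, 6, 1, 0]

This is the Floyd-Warshall all-pairs shortest-path computation. For each intermediate vertex k = 0, 1, …, 3, update dist[i][j] ← min(dist[i][j], dist[i][k] + dist[k][j]). The final matrix gives, for each (i, j), the minimum total weight of any directed path from i to j (possibly empty when i = j).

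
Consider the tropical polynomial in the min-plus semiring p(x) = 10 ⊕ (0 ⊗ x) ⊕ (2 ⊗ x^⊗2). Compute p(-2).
p(-2) = -2

A tropical monomial a ⊗ x^⊗i evaluates to a + i · x. Evaluating each term at x = -2:
  Term 0 contributes 10 + 0 · -2 = 10
  Term 1 contributes 0 + 1 · -2 = -2
  Term 2 contributes 2 + 2 · -2 = -2
p(-2) = ⊕ of these = min[10, -2, -2] = -2.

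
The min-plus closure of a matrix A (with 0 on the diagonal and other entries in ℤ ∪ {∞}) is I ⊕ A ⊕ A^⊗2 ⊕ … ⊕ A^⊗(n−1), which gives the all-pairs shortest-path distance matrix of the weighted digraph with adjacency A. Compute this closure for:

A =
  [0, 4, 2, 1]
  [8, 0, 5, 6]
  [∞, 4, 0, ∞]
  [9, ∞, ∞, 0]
Closure =
  [0, 4, 2, 1]
  [8, 0, 5, 6]
  [12, 4, 0, 10]
  [9, 13, 11, 0]

This is the Floyd-Warshall all-pairs shortest-path computation. For each intermediate vertex k = 0, 1, …, 3, update dist[i][j] ← min(dist[i][j], dist[i][k] + dist[k][j]). The final matrix gives, for each (i, j), the minimum total weight of any directed path from i to j (possibly empty when i = j).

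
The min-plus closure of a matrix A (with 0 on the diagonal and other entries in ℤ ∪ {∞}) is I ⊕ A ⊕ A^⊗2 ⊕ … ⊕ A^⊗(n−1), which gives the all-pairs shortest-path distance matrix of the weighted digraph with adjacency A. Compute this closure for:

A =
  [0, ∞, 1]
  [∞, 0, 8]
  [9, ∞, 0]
Closure =
  [0, ∞, 1]
  [17, 0, 8]
  [9, ∞, 0]

This is the Floyd-Warshall all-pairs shortest-path computation. For each intermediate vertex k = 0, 1, …, 2, update dist[i][j] ← min(dist[i][j], dist[i][k] + dist[k][j]). The final matrix gives, for each (i, j), the minimum total weight of any directed path from i to j (possibly empty when i = j).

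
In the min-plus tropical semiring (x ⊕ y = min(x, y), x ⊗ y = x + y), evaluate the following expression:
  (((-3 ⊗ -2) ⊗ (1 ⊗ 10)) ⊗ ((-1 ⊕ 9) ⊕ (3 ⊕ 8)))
(((-3 ⊗ -2) ⊗ (1 ⊗ 10)) ⊗ ((-1 ⊕ 9) ⊕ (3 ⊕ 8))) = 5

Expand innermost to outermost. Recall ⊕ takes the minimum of its arguments and ⊗ takes their sum. Working out the expression (((-3 ⊗ -2) ⊗ (1 ⊗ 10)) ⊗ ((-1 ⊕ 9) ⊕ (3 ⊕ 8))) gives 5.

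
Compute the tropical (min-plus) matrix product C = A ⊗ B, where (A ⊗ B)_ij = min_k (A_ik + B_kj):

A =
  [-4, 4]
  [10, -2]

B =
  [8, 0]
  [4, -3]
A ⊗ B =
  [4, -4]
  [2, -5]

Apply the min-plus product entry-by-entry:
  C[0][0] = min over k of (A[0][0] + B[0][0] = -4 + 8 = 4, A[0][1] + B[1][0] = 4 + 4 = 8) = 4 (attained at k = 0)
  C[0][1] = min over k of (A[0][0] + B[0][1] = -4 + 0 = -4, A[0][1] + B[1][1] = 4 + -3 = 1) = -4 (attained at k = 0)
  C[1][0] = min over k of (A[1][0] + B[0][0] = 10 + 8 = 18, A[1][1] + B[1][0] = -2 + 4 = 2) = 2 (attained at k = 1)
  C[1][1] = min over k of (A[1][0] + B[0][1] = 10 + 0 = 10, A[1][1] + B[1][1] = -2 + -3 = -5) = -5 (attained at k = 1)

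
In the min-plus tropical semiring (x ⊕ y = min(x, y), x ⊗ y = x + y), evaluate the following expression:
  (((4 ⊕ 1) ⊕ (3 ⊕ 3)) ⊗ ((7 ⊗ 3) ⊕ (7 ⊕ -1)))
(((4 ⊕ 1) ⊕ (3 ⊕ 3)) ⊗ ((7 ⊗ 3) ⊕ (7 ⊕ -1))) = 0

Expand innermost to outermost. Recall ⊕ takes the minimum of its arguments and ⊗ takes their sum. Working out the expression (((4 ⊕ 1) ⊕ (3 ⊕ 3)) ⊗ ((7 ⊗ 3) ⊕ (7 ⊕ -1))) gives 0.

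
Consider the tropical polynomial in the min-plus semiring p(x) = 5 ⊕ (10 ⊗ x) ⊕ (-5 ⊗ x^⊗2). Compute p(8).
p(8) = 5

A tropical monomial a ⊗ x^⊗i evaluates to a + i · x. Evaluating each term at x = 8:
  Term 0 contributes 5 + 0 · 8 = 5
  Term 1 contributes 10 + 1 · 8 = 18
  Term 2 contributes -5 + 2 · 8 = 11
p(8) = ⊕ of these = min[5, 18, 11] = 5.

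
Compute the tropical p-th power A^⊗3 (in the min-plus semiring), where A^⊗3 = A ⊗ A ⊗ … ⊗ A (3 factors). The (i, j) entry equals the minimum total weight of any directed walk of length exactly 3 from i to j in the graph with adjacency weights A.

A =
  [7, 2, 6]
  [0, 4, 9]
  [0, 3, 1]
A^⊗3 =
  [6, 4, 8]
  [2, 6, 7]
  [2, 3, 3]

Each entry (A^⊗3)_ij equals the minimum over all length-3 walks i = v_0 → v_1 → … → v_3 = j of Σ_t A[v_t][v_{t+1}]. For example, for (i, j) = (0, 2) we minimise over 9 possible intermediate vertex sequences; the minimum is 8, attained along the walk 0 → 1 → 0 → 2.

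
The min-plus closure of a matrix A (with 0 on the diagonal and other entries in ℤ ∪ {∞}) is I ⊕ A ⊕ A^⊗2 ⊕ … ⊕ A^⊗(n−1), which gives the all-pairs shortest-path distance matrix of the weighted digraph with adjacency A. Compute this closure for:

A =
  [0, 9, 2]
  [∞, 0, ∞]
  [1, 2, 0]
Closure =
  [0, 4, 2]
  [∞, 0, ∞]
  [1, 2, 0]

This is the Floyd-Warshall all-pairs shortest-path computation. For each intermediate vertex k = 0, 1, …, 2, update dist[i][j] ← min(dist[i][j], dist[i][k] + dist[k][j]). The final matrix gives, for each (i, j), the minimum total weight of any directed path from i to j (possibly empty when i = j).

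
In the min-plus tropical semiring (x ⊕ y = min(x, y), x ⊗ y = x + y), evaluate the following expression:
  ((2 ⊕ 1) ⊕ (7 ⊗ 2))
((2 ⊕ 1) ⊕ (7 ⊗ 2)) = 1

Expand innermost to outermost. Recall ⊕ takes the minimum of its arguments and ⊗ takes their sum. Working out the expression ((2 ⊕ 1) ⊕ (7 ⊗ 2)) gives 1.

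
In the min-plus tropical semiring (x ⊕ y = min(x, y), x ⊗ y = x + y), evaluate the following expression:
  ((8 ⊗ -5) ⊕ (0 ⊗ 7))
((8 ⊗ -5) ⊕ (0 ⊗ 7)) = 3

Expand innermost to outermost. Recall ⊕ takes the minimum of its arguments and ⊗ takes their sum. Working out the expression ((8 ⊗ -5) ⊕ (0 ⊗ 7)) gives 3.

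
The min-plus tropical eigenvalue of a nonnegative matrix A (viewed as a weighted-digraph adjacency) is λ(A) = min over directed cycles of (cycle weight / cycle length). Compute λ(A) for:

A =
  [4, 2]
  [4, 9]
λ(A) = 3

Enumerate directed cycles and compute their means (weight / length). Sample:
  cycle 0 → 0: weight = 4, length = 1, mean = 4/1 ≈ 4.000
  cycle 1 → 1: weight = 9, length = 1, mean = 9/1 ≈ 9.000
  cycle 0 → 1 → 0: weight = 6, length = 2, mean = 6/2 ≈ 3.000
  cycle 1 → 0 → 1: weight = 6, length = 2, mean = 6/2 ≈ 3.000
Minimum mean = 3.000, attained e.g. along the cycle 0 → 1 → 0 with weight 6 and length 2. So λ(A) = 6/2 = 3.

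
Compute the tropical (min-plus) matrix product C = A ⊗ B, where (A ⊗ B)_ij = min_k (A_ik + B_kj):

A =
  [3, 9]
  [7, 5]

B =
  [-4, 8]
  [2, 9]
A ⊗ B =
  [-1, 11]
  [3, 14]

Apply the min-plus product entry-by-entry:
  C[0][0] = min over k of (A[0][0] + B[0][0] = 3 + -4 = -1, A[0][1] + B[1][0] = 9 + 2 = 11) = -1 (attained at k = 0)
  C[0][1] = min over k of (A[0][0] + B[0][1] = 3 + 8 = 11, A[0][1] + B[1][1] = 9 + 9 = 18) = 11 (attained at k = 0)
  C[1][0] = min over k of (A[1][0] + B[0][0] = 7 + -4 = 3, A[1][1] + B[1][0] = 5 + 2 = 7) = 3 (attained at k = 0)
  C[1][1] = min over k of (A[1][0] + B[0][1] = 7 + 8 = 15, A[1][1] + B[1][1] = 5 + 9 = 14) = 14 (attained at k = 1)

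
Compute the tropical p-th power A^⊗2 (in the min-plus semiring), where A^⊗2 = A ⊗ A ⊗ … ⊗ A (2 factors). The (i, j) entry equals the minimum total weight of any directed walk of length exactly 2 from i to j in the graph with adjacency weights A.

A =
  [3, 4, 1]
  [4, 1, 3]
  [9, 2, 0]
A^⊗2 =
  [6, 3, 1]
  [5, 2, 3]
  [6, 2, 0]

Each entry (A^⊗2)_ij equals the minimum over all length-2 walks i = v_0 → v_1 → … → v_2 = j of Σ_t A[v_t][v_{t+1}]. For example, for (i, j) = (0, 2) we minimise over 3 possible intermediate vertex sequences; the minimum is 1, attained along the walk 0 → 2 → 2.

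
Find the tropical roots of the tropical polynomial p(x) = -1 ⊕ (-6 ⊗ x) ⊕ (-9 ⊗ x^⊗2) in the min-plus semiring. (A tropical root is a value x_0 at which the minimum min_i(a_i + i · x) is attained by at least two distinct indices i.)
Roots: {3, 5}

Each tropical root is a break point of the lower envelope of the lines y = a_i + i · x (there are 3 lines, with slopes 0, 1, ..., 2). Only the lines that attain the minimum somewhere contribute to roots; other lines are dominated. Here the surviving (envelope) indices are i = 2, i = 1, i = 0.
Intersections between consecutive envelope lines give the roots: for adjacent envelope indices i < j the intersection is x = (a_i − a_j) / (j − i). Reading off the sorted break points: {3, 5}.
Verification: at each break x_0, at least two indices attain the minimum of min_i(a_i + i · x_0).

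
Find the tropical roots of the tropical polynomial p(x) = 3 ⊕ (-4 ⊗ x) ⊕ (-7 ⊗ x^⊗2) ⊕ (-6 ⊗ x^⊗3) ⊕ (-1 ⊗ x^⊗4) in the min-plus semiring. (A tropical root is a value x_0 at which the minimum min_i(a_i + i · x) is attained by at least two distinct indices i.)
Roots: {-5, -1, 3, 7}

Each tropical root is a break point of the lower envelope of the lines y = a_i + i · x (there are 5 lines, with slopes 0, 1, ..., 4). Only the lines that attain the minimum somewhere contribute to roots; other lines are dominated. Here the surviving (envelope) indices are i = 4, i = 3, i = 2, i = 1, i = 0.
Intersections between consecutive envelope lines give the roots: for adjacent envelope indices i < j the intersection is x = (a_i − a_j) / (j − i). Reading off the sorted break points: {-5, -1, 3, 7}.
Verification: at each break x_0, at least two indices attain the minimum of min_i(a_i + i · x_0).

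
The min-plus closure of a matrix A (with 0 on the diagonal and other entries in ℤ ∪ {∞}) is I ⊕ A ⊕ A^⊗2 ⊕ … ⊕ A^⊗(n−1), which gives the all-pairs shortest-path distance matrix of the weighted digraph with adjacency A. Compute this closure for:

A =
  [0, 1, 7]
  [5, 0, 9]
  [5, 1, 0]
Closure =
  [0, 1, 7]
  [5, 0, 9]
  [5, 1, 0]

This is the Floyd-Warshall all-pairs shortest-path computation. For each intermediate vertex k = 0, 1, …, 2, update dist[i][j] ← min(dist[i][j], dist[i][k] + dist[k][j]). The final matrix gives, for each (i, j), the minimum total weight of any directed path from i to j (possibly empty when i = j).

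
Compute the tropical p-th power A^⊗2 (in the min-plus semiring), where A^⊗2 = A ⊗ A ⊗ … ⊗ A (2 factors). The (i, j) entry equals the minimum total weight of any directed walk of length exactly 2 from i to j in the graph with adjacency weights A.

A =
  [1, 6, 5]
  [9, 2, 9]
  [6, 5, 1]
A^⊗2 =
  [2, 7, 6]
  [10, 4, 10]
  [7, 6, 2]

Each entry (A^⊗2)_ij equals the minimum over all length-2 walks i = v_0 → v_1 → … → v_2 = j of Σ_t A[v_t][v_{t+1}]. For example, for (i, j) = (0, 2) we minimise over 3 possible intermediate vertex sequences; the minimum is 6, attained along the walk 0 → 0 → 2.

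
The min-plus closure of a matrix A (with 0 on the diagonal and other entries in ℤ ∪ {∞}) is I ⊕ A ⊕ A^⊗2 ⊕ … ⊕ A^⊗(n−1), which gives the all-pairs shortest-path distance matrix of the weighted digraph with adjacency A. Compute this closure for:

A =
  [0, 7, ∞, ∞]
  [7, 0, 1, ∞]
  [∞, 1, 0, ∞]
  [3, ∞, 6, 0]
Closure =
  [0, 7, 8, ∞]
  [7, 0, 1, ∞]
  [8, 1, 0, ∞]
  [3, 7, 6, 0]

This is the Floyd-Warshall all-pairs shortest-path computation. For each intermediate vertex k = 0, 1, …, 3, update dist[i][j] ← min(dist[i][j], dist[i][k] + dist[k][j]). The final matrix gives, for each (i, j), the minimum total weight of any directed path from i to j (possibly empty when i = j).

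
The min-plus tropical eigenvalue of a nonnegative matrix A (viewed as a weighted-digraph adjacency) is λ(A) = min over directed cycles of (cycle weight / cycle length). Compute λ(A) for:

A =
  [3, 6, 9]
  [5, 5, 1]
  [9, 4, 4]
λ(A) = 5/2

Enumerate directed cycles and compute their means (weight / length). Sample:
  cycle 0 → 0: weight = 3, length = 1, mean = 3/1 ≈ 3.000
  cycle 1 → 1: weight = 5, length = 1, mean = 5/1 ≈ 5.000
  cycle 2 → 2: weight = 4, length = 1, mean = 4/1 ≈ 4.000
  cycle 0 → 1 → 0: weight = 11, length = 2, mean = 11/2 ≈ 5.500
  cycle 0 → 2 → 0: weight = 18, length = 2, mean = 18/2 ≈ 9.000
  cycle 1 → 0 → 1: weight = 11, length = 2, mean = 11/2 ≈ 5.500
Minimum mean = 2.500, attained e.g. along the cycle 1 → 2 → 1 with weight 5 and length 2. So λ(A) = 5/2 = 5/2.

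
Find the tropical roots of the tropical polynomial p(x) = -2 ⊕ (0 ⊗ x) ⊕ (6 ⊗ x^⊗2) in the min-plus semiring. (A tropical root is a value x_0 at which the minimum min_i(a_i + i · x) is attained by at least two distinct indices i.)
Roots: {-6, -2}

Each tropical root is a break point of the lower envelope of the lines y = a_i + i · x (there are 3 lines, with slopes 0, 1, ..., 2). Only the lines that attain the minimum somewhere contribute to roots; other lines are dominated. Here the surviving (envelope) indices are i = 2, i = 1, i = 0.
Intersections between consecutive envelope lines give the roots: for adjacent envelope indices i < j the intersection is x = (a_i − a_j) / (j − i). Reading off the sorted break points: {-6, -2}.
Verification: at each break x_0, at least two indices attain the minimum of min_i(a_i + i · x_0).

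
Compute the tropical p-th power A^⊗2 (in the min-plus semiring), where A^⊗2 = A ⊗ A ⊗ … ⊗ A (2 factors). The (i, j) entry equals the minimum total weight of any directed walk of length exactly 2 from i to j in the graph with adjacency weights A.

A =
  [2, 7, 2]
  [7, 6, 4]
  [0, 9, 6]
A^⊗2 =
  [2, 9, 4]
  [4, 12, 9]
  [2, 7, 2]

Each entry (A^⊗2)_ij equals the minimum over all length-2 walks i = v_0 → v_1 → … → v_2 = j of Σ_t A[v_t][v_{t+1}]. For example, for (i, j) = (0, 2) we minimise over 3 possible intermediate vertex sequences; the minimum is 4, attained along the walk 0 → 0 → 2.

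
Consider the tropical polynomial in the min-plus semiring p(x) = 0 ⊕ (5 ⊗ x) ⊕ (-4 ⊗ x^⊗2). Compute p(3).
p(3) = 0

A tropical monomial a ⊗ x^⊗i evaluates to a + i · x. Evaluating each term at x = 3:
  Term 0 contributes 0 + 0 · 3 = 0
  Term 1 contributes 5 + 1 · 3 = 8
  Term 2 contributes -4 + 2 · 3 = 2
p(3) = ⊕ of these = min[0, 8, 2] = 0.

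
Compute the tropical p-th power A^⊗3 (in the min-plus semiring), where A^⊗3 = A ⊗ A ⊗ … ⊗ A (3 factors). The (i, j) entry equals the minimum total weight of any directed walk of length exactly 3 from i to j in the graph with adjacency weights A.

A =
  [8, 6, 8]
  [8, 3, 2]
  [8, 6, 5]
A^⊗3 =
  [16, 12, 11]
  [13, 9, 8]
  [16, 12, 11]

Each entry (A^⊗3)_ij equals the minimum over all length-3 walks i = v_0 → v_1 → … → v_3 = j of Σ_t A[v_t][v_{t+1}]. For example, for (i, j) = (0, 2) we minimise over 9 possible intermediate vertex sequences; the minimum is 11, attained along the walk 0 → 1 → 1 → 2.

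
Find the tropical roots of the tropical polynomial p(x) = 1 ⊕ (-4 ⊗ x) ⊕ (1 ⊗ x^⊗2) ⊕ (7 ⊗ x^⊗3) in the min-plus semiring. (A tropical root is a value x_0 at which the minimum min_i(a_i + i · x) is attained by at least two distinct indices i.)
Roots: {-6, -5, 5}

Each tropical root is a break point of the lower envelope of the lines y = a_i + i · x (there are 4 lines, with slopes 0, 1, ..., 3). Only the lines that attain the minimum somewhere contribute to roots; other lines are dominated. Here the surviving (envelope) indices are i = 3, i = 2, i = 1, i = 0.
Intersections between consecutive envelope lines give the roots: for adjacent envelope indices i < j the intersection is x = (a_i − a_j) / (j − i). Reading off the sorted break points: {-6, -5, 5}.
Verification: at each break x_0, at least two indices attain the minimum of min_i(a_i + i · x_0).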